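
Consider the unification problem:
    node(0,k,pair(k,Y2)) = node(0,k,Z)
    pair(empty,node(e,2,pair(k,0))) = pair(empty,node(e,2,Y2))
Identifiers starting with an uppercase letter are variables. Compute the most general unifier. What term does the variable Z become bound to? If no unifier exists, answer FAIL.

Decompose node/3: 0 = 0,  k = k,  pair(k,Y2) = Z.
Delete trivial equation 0 = 0.
Delete trivial equation k = k.
Bind Z := pair(k,Y2); no other remaining equation mentions Z.
Decompose pair/2: empty = empty,  node(e,2,pair(k,0)) = node(e,2,Y2).
Delete trivial equation empty = empty.
Decompose node/3: e = e,  2 = 2,  pair(k,0) = Y2.
Delete trivial equation e = e.
Delete trivial equation 2 = 2.
Bind Y2 := pair(k,0). Substituting into the earlier binding gives Z := pair(k,pair(k,0)).
MGU = { Z ↦ pair(k,pair(k,0)), Y2 ↦ pair(k,0) }, so Z ↦ pair(k,pair(k,0)).

pair(k,pair(k,0))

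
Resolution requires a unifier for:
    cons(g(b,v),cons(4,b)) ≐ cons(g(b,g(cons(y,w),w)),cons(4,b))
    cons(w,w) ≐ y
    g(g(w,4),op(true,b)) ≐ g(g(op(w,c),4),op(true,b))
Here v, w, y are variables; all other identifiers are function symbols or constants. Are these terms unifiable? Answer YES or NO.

NO

Decompose cons/2: g(b,v) ≐ g(b,g(cons(y,w),w)),  cons(4,b) ≐ cons(4,b).
Decompose g/2: b ≐ b,  v ≐ g(cons(y,w),w).
Delete trivial equation b ≐ b.
Bind v := g(cons(y,w),w); no other remaining equation mentions v.
Delete trivial equation cons(4,b) ≐ cons(4,b).
Bind y := cons(w,w); no other remaining equation mentions y. Substituting into the earlier binding gives v := g(cons(cons(w,w),w),w).
Decompose g/2: g(w,4) ≐ g(op(w,c),4),  op(true,b) ≐ op(true,b).
Decompose g/2: w ≐ op(w,c),  4 ≐ 4.
Occurs check fails: w occurs in op(w,c); the equation w ≐ op(w,c) has no finite solution.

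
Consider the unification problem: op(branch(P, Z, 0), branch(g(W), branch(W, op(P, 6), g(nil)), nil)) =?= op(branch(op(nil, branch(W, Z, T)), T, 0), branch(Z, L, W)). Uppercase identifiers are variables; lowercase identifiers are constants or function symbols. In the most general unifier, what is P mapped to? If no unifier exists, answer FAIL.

op(nil, branch(nil, g(nil), g(nil)))

Decompose op/2: branch(P, Z, 0) =?= branch(op(nil, branch(W, Z, T)), T, 0),  branch(g(W), branch(W, op(P, 6), g(nil)), nil) =?= branch(Z, L, W).
Decompose branch/3: P =?= op(nil, branch(W, Z, T)),  Z =?= T,  0 =?= 0.
Bind P := op(nil, branch(W, Z, T)); substituting into the one remaining equation that mentions P gives: branch(g(W), branch(W, op(op(nil, branch(W, Z, T)), 6), g(nil)), nil) =?= branch(Z, L, W).
Bind Z := T; substituting into the one remaining equation that mentions Z gives: branch(g(W), branch(W, op(op(nil, branch(W, T, T)), 6), g(nil)), nil) =?= branch(T, L, W). Substituting into the earlier binding gives P := op(nil, branch(W, T, T)).
Delete trivial equation 0 =?= 0.
Decompose branch/3: g(W) =?= T,  branch(W, op(op(nil, branch(W, T, T)), 6), g(nil)) =?= L,  nil =?= W.
Bind T := g(W); substituting into the one remaining equation that mentions T gives: branch(W, op(op(nil, branch(W, g(W), g(W))), 6), g(nil)) =?= L. Substituting into the earlier bindings gives P := op(nil, branch(W, g(W), g(W))), Z := g(W).
Bind L := branch(W, op(op(nil, branch(W, g(W), g(W))), 6), g(nil)); no other remaining equation mentions L.
Bind W := nil. Substituting into the earlier bindings gives P := op(nil, branch(nil, g(nil), g(nil))), Z := g(nil), T := g(nil), L := branch(nil, op(op(nil, branch(nil, g(nil), g(nil))), 6), g(nil)).
MGU = { P -> op(nil, branch(nil, g(nil), g(nil))), Z -> g(nil), T -> g(nil), L -> branch(nil, op(op(nil, branch(nil, g(nil), g(nil))), 6), g(nil)), W -> nil }, so P -> op(nil, branch(nil, g(nil), g(nil))).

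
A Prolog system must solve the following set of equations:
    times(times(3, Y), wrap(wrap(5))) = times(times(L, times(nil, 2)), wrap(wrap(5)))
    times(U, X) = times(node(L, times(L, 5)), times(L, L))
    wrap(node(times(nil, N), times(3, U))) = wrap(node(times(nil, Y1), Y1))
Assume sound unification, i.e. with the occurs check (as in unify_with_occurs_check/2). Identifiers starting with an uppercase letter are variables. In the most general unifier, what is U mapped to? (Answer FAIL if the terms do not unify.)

Decompose times/2: times(3, Y) = times(L, times(nil, 2)),  wrap(wrap(5)) = wrap(wrap(5)).
Decompose times/2: 3 = L,  Y = times(nil, 2).
Bind L := 3; substituting into the one remaining equation that mentions L gives: times(U, X) = times(node(3, times(3, 5)), times(3, 3)).
Bind Y := times(nil, 2); no other remaining equation mentions Y.
Delete trivial equation wrap(wrap(5)) = wrap(wrap(5)).
Decompose times/2: U = node(3, times(3, 5)),  X = times(3, 3).
Bind U := node(3, times(3, 5)); substituting into the one remaining equation that mentions U gives: wrap(node(times(nil, N), times(3, node(3, times(3, 5))))) = wrap(node(times(nil, Y1), Y1)).
Bind X := times(3, 3); no other remaining equation mentions X.
Decompose wrap/1: node(times(nil, N), times(3, node(3, times(3, 5)))) = node(times(nil, Y1), Y1).
Decompose node/2: times(nil, N) = times(nil, Y1),  times(3, node(3, times(3, 5))) = Y1.
Decompose times/2: nil = nil,  N = Y1.
Delete trivial equation nil = nil.
Bind N := Y1; no other remaining equation mentions N.
Bind Y1 := times(3, node(3, times(3, 5))). Substituting into the earlier binding gives N := times(3, node(3, times(3, 5))).
MGU = { L -> 3, Y -> times(nil, 2), U -> node(3, times(3, 5)), X -> times(3, 3), N -> times(3, node(3, times(3, 5))), Y1 -> times(3, node(3, times(3, 5))) }, so U -> node(3, times(3, 5)).

node(3, times(3, 5))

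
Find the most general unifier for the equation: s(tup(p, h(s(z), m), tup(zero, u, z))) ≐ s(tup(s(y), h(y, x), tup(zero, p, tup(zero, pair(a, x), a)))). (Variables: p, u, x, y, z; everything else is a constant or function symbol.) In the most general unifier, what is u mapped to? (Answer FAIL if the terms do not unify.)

Decompose s/1: tup(p, h(s(z), m), tup(zero, u, z)) ≐ tup(s(y), h(y, x), tup(zero, p, tup(zero, pair(a, x), a))).
Decompose tup/3: p ≐ s(y),  h(s(z), m) ≐ h(y, x),  tup(zero, u, z) ≐ tup(zero, p, tup(zero, pair(a, x), a)).
Bind p := s(y); substituting into the one remaining equation that mentions p gives: tup(zero, u, z) ≐ tup(zero, s(y), tup(zero, pair(a, x), a)).
Decompose h/2: s(z) ≐ y,  m ≐ x.
Bind y := s(z); substituting into the one remaining equation that mentions y gives: tup(zero, u, z) ≐ tup(zero, s(s(z)), tup(zero, pair(a, x), a)). Substituting into the earlier binding gives p := s(s(z)).
Bind x := m; substituting into the remaining equation gives: tup(zero, u, z) ≐ tup(zero, s(s(z)), tup(zero, pair(a, m), a)).
Decompose tup/3: zero ≐ zero,  u ≐ s(s(z)),  z ≐ tup(zero, pair(a, m), a).
Delete trivial equation zero ≐ zero.
Bind u := s(s(z)); no other remaining equation mentions u.
Bind z := tup(zero, pair(a, m), a). Substituting into the earlier bindings gives p := s(s(tup(zero, pair(a, m), a))), y := s(tup(zero, pair(a, m), a)), u := s(s(tup(zero, pair(a, m), a))).
MGU = { p ↦ s(s(tup(zero, pair(a, m), a))), y ↦ s(tup(zero, pair(a, m), a)), x ↦ m, u ↦ s(s(tup(zero, pair(a, m), a))), z ↦ tup(zero, pair(a, m), a) }, so u ↦ s(s(tup(zero, pair(a, m), a))).

s(s(tup(zero, pair(a, m), a)))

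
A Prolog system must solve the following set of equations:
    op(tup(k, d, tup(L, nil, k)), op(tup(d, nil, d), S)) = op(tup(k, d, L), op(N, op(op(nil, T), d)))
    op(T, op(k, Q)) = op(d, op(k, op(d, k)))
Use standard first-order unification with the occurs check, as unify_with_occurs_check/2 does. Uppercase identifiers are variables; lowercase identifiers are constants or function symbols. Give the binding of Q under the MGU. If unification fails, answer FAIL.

FAIL

Decompose op/2: tup(k, d, tup(L, nil, k)) = tup(k, d, L),  op(tup(d, nil, d), S) = op(N, op(op(nil, T), d)).
Decompose tup/3: k = k,  d = d,  tup(L, nil, k) = L.
Delete trivial equation k = k.
Delete trivial equation d = d.
Occurs check fails: L occurs in tup(L, nil, k); the equation L = tup(L, nil, k) has no finite solution.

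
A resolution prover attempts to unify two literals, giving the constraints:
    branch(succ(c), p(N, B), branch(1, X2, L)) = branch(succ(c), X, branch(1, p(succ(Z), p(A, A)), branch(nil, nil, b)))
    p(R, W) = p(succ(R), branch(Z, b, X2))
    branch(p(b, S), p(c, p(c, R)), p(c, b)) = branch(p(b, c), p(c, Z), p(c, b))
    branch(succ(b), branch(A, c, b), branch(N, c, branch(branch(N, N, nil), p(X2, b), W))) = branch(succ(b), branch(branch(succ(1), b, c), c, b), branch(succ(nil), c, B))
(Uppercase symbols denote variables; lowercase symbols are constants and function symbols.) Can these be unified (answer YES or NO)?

Decompose branch/3: succ(c) = succ(c),  p(N, B) = X,  branch(1, X2, L) = branch(1, p(succ(Z), p(A, A)), branch(nil, nil, b)).
Delete trivial equation succ(c) = succ(c).
Bind X := p(N, B); no other remaining equation mentions X.
Decompose branch/3: 1 = 1,  X2 = p(succ(Z), p(A, A)),  L = branch(nil, nil, b).
Delete trivial equation 1 = 1.
Bind X2 := p(succ(Z), p(A, A)); substituting into the 2 remaining equations that mention X2 gives: p(R, W) = p(succ(R), branch(Z, b, p(succ(Z), p(A, A)))),  branch(succ(b), branch(A, c, b), branch(N, c, branch(branch(N, N, nil), p(p(succ(Z), p(A, A)), b), W))) = branch(succ(b), branch(branch(succ(1), b, c), c, b), branch(succ(nil), c, B)).
Bind L := branch(nil, nil, b); no other remaining equation mentions L.
Decompose p/2: R = succ(R),  W = branch(Z, b, p(succ(Z), p(A, A))).
Occurs check fails: R occurs in succ(R); the equation R = succ(R) has no finite solution.

NO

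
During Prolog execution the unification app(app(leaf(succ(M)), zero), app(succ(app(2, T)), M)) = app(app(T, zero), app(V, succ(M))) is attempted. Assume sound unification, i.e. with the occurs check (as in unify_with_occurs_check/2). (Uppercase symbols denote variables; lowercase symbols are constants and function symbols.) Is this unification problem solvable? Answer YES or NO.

NO

Decompose app/2: app(leaf(succ(M)), zero) = app(T, zero),  app(succ(app(2, T)), M) = app(V, succ(M)).
Decompose app/2: leaf(succ(M)) = T,  zero = zero.
Bind T := leaf(succ(M)); substituting into the one remaining equation that mentions T gives: app(succ(app(2, leaf(succ(M)))), M) = app(V, succ(M)).
Delete trivial equation zero = zero.
Decompose app/2: succ(app(2, leaf(succ(M)))) = V,  M = succ(M).
Bind V := succ(app(2, leaf(succ(M)))); no other remaining equation mentions V.
Occurs check fails: M occurs in succ(M); the equation M = succ(M) has no finite solution.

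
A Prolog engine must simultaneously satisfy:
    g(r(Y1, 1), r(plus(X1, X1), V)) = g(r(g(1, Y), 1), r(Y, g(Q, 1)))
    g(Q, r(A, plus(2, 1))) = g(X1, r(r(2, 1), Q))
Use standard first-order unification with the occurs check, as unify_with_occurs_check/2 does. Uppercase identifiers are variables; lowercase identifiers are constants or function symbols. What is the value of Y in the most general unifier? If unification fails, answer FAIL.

Decompose g/2: r(Y1, 1) = r(g(1, Y), 1),  r(plus(X1, X1), V) = r(Y, g(Q, 1)).
Decompose r/2: Y1 = g(1, Y),  1 = 1.
Bind Y1 := g(1, Y); no other remaining equation mentions Y1.
Delete trivial equation 1 = 1.
Decompose r/2: plus(X1, X1) = Y,  V = g(Q, 1).
Bind Y := plus(X1, X1); no other remaining equation mentions Y. Substituting into the earlier binding gives Y1 := g(1, plus(X1, X1)).
Bind V := g(Q, 1); no other remaining equation mentions V.
Decompose g/2: Q = X1,  r(A, plus(2, 1)) = r(r(2, 1), Q).
Bind Q := X1; substituting into the remaining equation gives: r(A, plus(2, 1)) = r(r(2, 1), X1). Substituting into the earlier binding gives V := g(X1, 1).
Decompose r/2: A = r(2, 1),  plus(2, 1) = X1.
Bind A := r(2, 1); no other remaining equation mentions A.
Bind X1 := plus(2, 1). Substituting into the earlier bindings gives Y1 := g(1, plus(plus(2, 1), plus(2, 1))), Y := plus(plus(2, 1), plus(2, 1)), V := g(plus(2, 1), 1), Q := plus(2, 1).
MGU = { Y1 ↦ g(1, plus(plus(2, 1), plus(2, 1))), Y ↦ plus(plus(2, 1), plus(2, 1)), V ↦ g(plus(2, 1), 1), Q ↦ plus(2, 1), A ↦ r(2, 1), X1 ↦ plus(2, 1) }, so Y ↦ plus(plus(2, 1), plus(2, 1)).

plus(plus(2, 1), plus(2, 1))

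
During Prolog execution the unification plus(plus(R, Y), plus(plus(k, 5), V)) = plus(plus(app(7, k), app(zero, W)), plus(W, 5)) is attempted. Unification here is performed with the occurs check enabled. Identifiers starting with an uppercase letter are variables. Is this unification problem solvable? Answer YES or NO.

YES

Decompose plus/2: plus(R, Y) = plus(app(7, k), app(zero, W)),  plus(plus(k, 5), V) = plus(W, 5).
Decompose plus/2: R = app(7, k),  Y = app(zero, W).
Bind R := app(7, k); no other remaining equation mentions R.
Bind Y := app(zero, W); no other remaining equation mentions Y.
Decompose plus/2: plus(k, 5) = W,  V = 5.
Bind W := plus(k, 5); no other remaining equation mentions W. Substituting into the earlier binding gives Y := app(zero, plus(k, 5)).
Bind V := 5.
No equations remain and no clash or occurs-check failure arose, so a unifier exists.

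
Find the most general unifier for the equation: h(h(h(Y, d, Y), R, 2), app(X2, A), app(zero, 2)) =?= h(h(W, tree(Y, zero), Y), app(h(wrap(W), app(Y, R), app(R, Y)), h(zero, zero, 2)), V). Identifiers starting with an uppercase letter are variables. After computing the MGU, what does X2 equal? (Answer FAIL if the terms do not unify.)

Decompose h/3: h(h(Y, d, Y), R, 2) =?= h(W, tree(Y, zero), Y),  app(X2, A) =?= app(h(wrap(W), app(Y, R), app(R, Y)), h(zero, zero, 2)),  app(zero, 2) =?= V.
Decompose h/3: h(Y, d, Y) =?= W,  R =?= tree(Y, zero),  2 =?= Y.
Bind W := h(Y, d, Y); substituting into the one remaining equation that mentions W gives: app(X2, A) =?= app(h(wrap(h(Y, d, Y)), app(Y, R), app(R, Y)), h(zero, zero, 2)).
Bind R := tree(Y, zero); substituting into the one remaining equation that mentions R gives: app(X2, A) =?= app(h(wrap(h(Y, d, Y)), app(Y, tree(Y, zero)), app(tree(Y, zero), Y)), h(zero, zero, 2)).
Bind Y := 2; substituting into the one remaining equation that mentions Y gives: app(X2, A) =?= app(h(wrap(h(2, d, 2)), app(2, tree(2, zero)), app(tree(2, zero), 2)), h(zero, zero, 2)). Substituting into the earlier bindings gives W := h(2, d, 2), R := tree(2, zero).
Decompose app/2: X2 =?= h(wrap(h(2, d, 2)), app(2, tree(2, zero)), app(tree(2, zero), 2)),  A =?= h(zero, zero, 2).
Bind X2 := h(wrap(h(2, d, 2)), app(2, tree(2, zero)), app(tree(2, zero), 2)); no other remaining equation mentions X2.
Bind A := h(zero, zero, 2); no other remaining equation mentions A.
Bind V := app(zero, 2).
MGU = { W ↦ h(2, d, 2), R ↦ tree(2, zero), Y ↦ 2, X2 ↦ h(wrap(h(2, d, 2)), app(2, tree(2, zero)), app(tree(2, zero), 2)), A ↦ h(zero, zero, 2), V ↦ app(zero, 2) }, so X2 ↦ h(wrap(h(2, d, 2)), app(2, tree(2, zero)), app(tree(2, zero), 2)).

h(wrap(h(2, d, 2)), app(2, tree(2, zero)), app(tree(2, zero), 2))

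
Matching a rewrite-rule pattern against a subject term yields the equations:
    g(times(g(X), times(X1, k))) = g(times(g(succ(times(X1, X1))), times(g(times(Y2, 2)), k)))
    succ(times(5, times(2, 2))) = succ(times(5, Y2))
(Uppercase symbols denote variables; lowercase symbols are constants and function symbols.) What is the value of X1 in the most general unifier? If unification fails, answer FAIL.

g(times(times(2, 2), 2))

Decompose g/1: times(g(X), times(X1, k)) = times(g(succ(times(X1, X1))), times(g(times(Y2, 2)), k)).
Decompose times/2: g(X) = g(succ(times(X1, X1))),  times(X1, k) = times(g(times(Y2, 2)), k).
Decompose g/1: X = succ(times(X1, X1)).
Bind X := succ(times(X1, X1)); no other remaining equation mentions X.
Decompose times/2: X1 = g(times(Y2, 2)),  k = k.
Bind X1 := g(times(Y2, 2)); no other remaining equation mentions X1. Substituting into the earlier binding gives X := succ(times(g(times(Y2, 2)), g(times(Y2, 2)))).
Delete trivial equation k = k.
Decompose succ/1: times(5, times(2, 2)) = times(5, Y2).
Decompose times/2: 5 = 5,  times(2, 2) = Y2.
Delete trivial equation 5 = 5.
Bind Y2 := times(2, 2). Substituting into the earlier bindings gives X := succ(times(g(times(times(2, 2), 2)), g(times(times(2, 2), 2)))), X1 := g(times(times(2, 2), 2)).
MGU = { X ↦ succ(times(g(times(times(2, 2), 2)), g(times(times(2, 2), 2)))), X1 ↦ g(times(times(2, 2), 2)), Y2 ↦ times(2, 2) }, so X1 ↦ g(times(times(2, 2), 2)).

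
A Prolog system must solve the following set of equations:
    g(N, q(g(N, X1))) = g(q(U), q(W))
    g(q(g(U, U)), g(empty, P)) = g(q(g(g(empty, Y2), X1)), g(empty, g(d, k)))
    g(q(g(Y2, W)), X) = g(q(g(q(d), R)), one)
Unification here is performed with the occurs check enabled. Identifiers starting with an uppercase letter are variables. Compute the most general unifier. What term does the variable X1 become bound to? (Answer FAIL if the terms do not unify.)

Decompose g/2: N = q(U),  q(g(N, X1)) = q(W).
Bind N := q(U); substituting into the one remaining equation that mentions N gives: q(g(q(U), X1)) = q(W).
Decompose q/1: g(q(U), X1) = W.
Bind W := g(q(U), X1); substituting into the one remaining equation that mentions W gives: g(q(g(Y2, g(q(U), X1))), X) = g(q(g(q(d), R)), one).
Decompose g/2: q(g(U, U)) = q(g(g(empty, Y2), X1)),  g(empty, P) = g(empty, g(d, k)).
Decompose q/1: g(U, U) = g(g(empty, Y2), X1).
Decompose g/2: U = g(empty, Y2),  U = X1.
Bind U := g(empty, Y2); substituting into the 2 remaining equations that mention U gives: g(empty, Y2) = X1,  g(q(g(Y2, g(q(g(empty, Y2)), X1))), X) = g(q(g(q(d), R)), one). Substituting into the earlier bindings gives N := q(g(empty, Y2)), W := g(q(g(empty, Y2)), X1).
Bind X1 := g(empty, Y2); substituting into the one remaining equation that mentions X1 gives: g(q(g(Y2, g(q(g(empty, Y2)), g(empty, Y2)))), X) = g(q(g(q(d), R)), one). Substituting into the earlier binding gives W := g(q(g(empty, Y2)), g(empty, Y2)).
Decompose g/2: empty = empty,  P = g(d, k).
Delete trivial equation empty = empty.
Bind P := g(d, k); no other remaining equation mentions P.
Decompose g/2: q(g(Y2, g(q(g(empty, Y2)), g(empty, Y2)))) = q(g(q(d), R)),  X = one.
Decompose q/1: g(Y2, g(q(g(empty, Y2)), g(empty, Y2))) = g(q(d), R).
Decompose g/2: Y2 = q(d),  g(q(g(empty, Y2)), g(empty, Y2)) = R.
Bind Y2 := q(d); substituting into the one remaining equation that mentions Y2 gives: g(q(g(empty, q(d))), g(empty, q(d))) = R. Substituting into the earlier bindings gives N := q(g(empty, q(d))), W := g(q(g(empty, q(d))), g(empty, q(d))), U := g(empty, q(d)), X1 := g(empty, q(d)).
Bind R := g(q(g(empty, q(d))), g(empty, q(d))); no other remaining equation mentions R.
Bind X := one.
MGU = { N ↦ q(g(empty, q(d))), W ↦ g(q(g(empty, q(d))), g(empty, q(d))), U ↦ g(empty, q(d)), X1 ↦ g(empty, q(d)), P ↦ g(d, k), Y2 ↦ q(d), R ↦ g(q(g(empty, q(d))), g(empty, q(d))), X ↦ one }, so X1 ↦ g(empty, q(d)).

g(empty, q(d))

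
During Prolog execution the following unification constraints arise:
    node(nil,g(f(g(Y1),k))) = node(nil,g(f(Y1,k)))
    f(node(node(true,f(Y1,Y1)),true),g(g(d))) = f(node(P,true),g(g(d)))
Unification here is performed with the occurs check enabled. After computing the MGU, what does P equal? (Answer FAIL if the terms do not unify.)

Decompose node/2: nil = nil,  g(f(g(Y1),k)) = g(f(Y1,k)).
Delete trivial equation nil = nil.
Decompose g/1: f(g(Y1),k) = f(Y1,k).
Decompose f/2: g(Y1) = Y1,  k = k.
Occurs check fails: Y1 occurs in g(Y1); the equation Y1 = g(Y1) has no finite solution.

FAIL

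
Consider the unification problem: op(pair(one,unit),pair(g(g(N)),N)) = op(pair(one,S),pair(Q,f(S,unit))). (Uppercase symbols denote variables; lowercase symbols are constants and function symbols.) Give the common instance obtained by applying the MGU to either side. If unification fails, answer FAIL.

Decompose op/2: pair(one,unit) = pair(one,S),  pair(g(g(N)),N) = pair(Q,f(S,unit)).
Decompose pair/2: one = one,  unit = S.
Delete trivial equation one = one.
Bind S := unit; substituting into the remaining equation gives: pair(g(g(N)),N) = pair(Q,f(unit,unit)).
Decompose pair/2: g(g(N)) = Q,  N = f(unit,unit).
Bind Q := g(g(N)); no other remaining equation mentions Q.
Bind N := f(unit,unit). Substituting into the earlier binding gives Q := g(g(f(unit,unit))).
Applying the MGU to either side gives op(pair(one,unit),pair(g(g(f(unit,unit))),f(unit,unit))).

op(pair(one,unit),pair(g(g(f(unit,unit))),f(unit,unit)))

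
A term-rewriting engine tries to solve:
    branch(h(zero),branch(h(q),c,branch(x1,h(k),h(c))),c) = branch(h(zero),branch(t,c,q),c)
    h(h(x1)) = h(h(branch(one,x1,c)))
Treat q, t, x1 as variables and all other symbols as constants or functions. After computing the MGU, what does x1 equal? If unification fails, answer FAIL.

Decompose branch/3: h(zero) = h(zero),  branch(h(q),c,branch(x1,h(k),h(c))) = branch(t,c,q),  c = c.
Delete trivial equation h(zero) = h(zero).
Decompose branch/3: h(q) = t,  c = c,  branch(x1,h(k),h(c)) = q.
Bind t := h(q); no other remaining equation mentions t.
Delete trivial equation c = c.
Bind q := branch(x1,h(k),h(c)); no other remaining equation mentions q. Substituting into the earlier binding gives t := h(branch(x1,h(k),h(c))).
Delete trivial equation c = c.
Decompose h/1: h(x1) = h(branch(one,x1,c)).
Decompose h/1: x1 = branch(one,x1,c).
Occurs check fails: x1 occurs in branch(one,x1,c); the equation x1 = branch(one,x1,c) has no finite solution.

FAIL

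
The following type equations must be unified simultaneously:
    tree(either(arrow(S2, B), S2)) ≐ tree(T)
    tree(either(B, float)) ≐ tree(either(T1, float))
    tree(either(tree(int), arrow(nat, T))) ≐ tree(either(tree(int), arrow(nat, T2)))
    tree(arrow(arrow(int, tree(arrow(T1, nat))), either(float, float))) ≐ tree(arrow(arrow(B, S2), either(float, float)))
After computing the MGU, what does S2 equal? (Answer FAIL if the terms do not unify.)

tree(arrow(int, nat))

Decompose tree/1: either(arrow(S2, B), S2) ≐ T.
Bind T := either(arrow(S2, B), S2); substituting into the one remaining equation that mentions T gives: tree(either(tree(int), arrow(nat, either(arrow(S2, B), S2)))) ≐ tree(either(tree(int), arrow(nat, T2))).
Decompose tree/1: either(B, float) ≐ either(T1, float).
Decompose either/2: B ≐ T1,  float ≐ float.
Bind B := T1; substituting into the 2 remaining equations that mention B gives: tree(either(tree(int), arrow(nat, either(arrow(S2, T1), S2)))) ≐ tree(either(tree(int), arrow(nat, T2))),  tree(arrow(arrow(int, tree(arrow(T1, nat))), either(float, float))) ≐ tree(arrow(arrow(T1, S2), either(float, float))). Substituting into the earlier binding gives T := either(arrow(S2, T1), S2).
Delete trivial equation float ≐ float.
Decompose tree/1: either(tree(int), arrow(nat, either(arrow(S2, T1), S2))) ≐ either(tree(int), arrow(nat, T2)).
Decompose either/2: tree(int) ≐ tree(int),  arrow(nat, either(arrow(S2, T1), S2)) ≐ arrow(nat, T2).
Delete trivial equation tree(int) ≐ tree(int).
Decompose arrow/2: nat ≐ nat,  either(arrow(S2, T1), S2) ≐ T2.
Delete trivial equation nat ≐ nat.
Bind T2 := either(arrow(S2, T1), S2); no other remaining equation mentions T2.
Decompose tree/1: arrow(arrow(int, tree(arrow(T1, nat))), either(float, float)) ≐ arrow(arrow(T1, S2), either(float, float)).
Decompose arrow/2: arrow(int, tree(arrow(T1, nat))) ≐ arrow(T1, S2),  either(float, float) ≐ either(float, float).
Decompose arrow/2: int ≐ T1,  tree(arrow(T1, nat)) ≐ S2.
Bind T1 := int; substituting into the one remaining equation that mentions T1 gives: tree(arrow(int, nat)) ≐ S2. Substituting into the earlier bindings gives T := either(arrow(S2, int), S2), B := int, T2 := either(arrow(S2, int), S2).
Bind S2 := tree(arrow(int, nat)); no other remaining equation mentions S2. Substituting into the earlier bindings gives T := either(arrow(tree(arrow(int, nat)), int), tree(arrow(int, nat))), T2 := either(arrow(tree(arrow(int, nat)), int), tree(arrow(int, nat))).
Delete trivial equation either(float, float) ≐ either(float, float).
MGU = { T -> either(arrow(tree(arrow(int, nat)), int), tree(arrow(int, nat))), B -> int, T2 -> either(arrow(tree(arrow(int, nat)), int), tree(arrow(int, nat))), T1 -> int, S2 -> tree(arrow(int, nat)) }, so S2 -> tree(arrow(int, nat)).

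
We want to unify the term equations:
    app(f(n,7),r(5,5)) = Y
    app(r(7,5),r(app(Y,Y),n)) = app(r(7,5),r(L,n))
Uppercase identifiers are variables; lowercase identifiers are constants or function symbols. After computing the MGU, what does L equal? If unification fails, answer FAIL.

app(app(f(n,7),r(5,5)),app(f(n,7),r(5,5)))

Bind Y := app(f(n,7),r(5,5)); substituting into the remaining equation gives: app(r(7,5),r(app(app(f(n,7),r(5,5)),app(f(n,7),r(5,5))),n)) = app(r(7,5),r(L,n)).
Decompose app/2: r(7,5) = r(7,5),  r(app(app(f(n,7),r(5,5)),app(f(n,7),r(5,5))),n) = r(L,n).
Delete trivial equation r(7,5) = r(7,5).
Decompose r/2: app(app(f(n,7),r(5,5)),app(f(n,7),r(5,5))) = L,  n = n.
Bind L := app(app(f(n,7),r(5,5)),app(f(n,7),r(5,5))); no other remaining equation mentions L.
Delete trivial equation n = n.
MGU = { Y ↦ app(f(n,7),r(5,5)), L ↦ app(app(f(n,7),r(5,5)),app(f(n,7),r(5,5))) }, so L ↦ app(app(f(n,7),r(5,5)),app(f(n,7),r(5,5))).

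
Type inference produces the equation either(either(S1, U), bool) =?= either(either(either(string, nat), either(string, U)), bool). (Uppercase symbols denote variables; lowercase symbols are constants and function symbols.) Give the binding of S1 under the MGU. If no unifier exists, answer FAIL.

Decompose either/2: either(S1, U) =?= either(either(string, nat), either(string, U)),  bool =?= bool.
Decompose either/2: S1 =?= either(string, nat),  U =?= either(string, U).
Bind S1 := either(string, nat); no other remaining equation mentions S1.
Occurs check fails: U occurs in either(string, U); the equation U =?= either(string, U) has no finite solution.

FAIL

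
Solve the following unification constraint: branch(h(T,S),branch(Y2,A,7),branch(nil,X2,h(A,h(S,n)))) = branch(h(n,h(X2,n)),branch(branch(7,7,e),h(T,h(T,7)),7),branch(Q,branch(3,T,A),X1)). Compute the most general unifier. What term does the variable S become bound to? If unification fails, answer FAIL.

h(branch(3,n,h(n,h(n,7))),n)

Decompose branch/3: h(T,S) = h(n,h(X2,n)),  branch(Y2,A,7) = branch(branch(7,7,e),h(T,h(T,7)),7),  branch(nil,X2,h(A,h(S,n))) = branch(Q,branch(3,T,A),X1).
Decompose h/2: T = n,  S = h(X2,n).
Bind T := n; substituting into the 2 remaining equations that mention T gives: branch(Y2,A,7) = branch(branch(7,7,e),h(n,h(n,7)),7),  branch(nil,X2,h(A,h(S,n))) = branch(Q,branch(3,n,A),X1).
Bind S := h(X2,n); substituting into the one remaining equation that mentions S gives: branch(nil,X2,h(A,h(h(X2,n),n))) = branch(Q,branch(3,n,A),X1).
Decompose branch/3: Y2 = branch(7,7,e),  A = h(n,h(n,7)),  7 = 7.
Bind Y2 := branch(7,7,e); no other remaining equation mentions Y2.
Bind A := h(n,h(n,7)); substituting into the one remaining equation that mentions A gives: branch(nil,X2,h(h(n,h(n,7)),h(h(X2,n),n))) = branch(Q,branch(3,n,h(n,h(n,7))),X1).
Delete trivial equation 7 = 7.
Decompose branch/3: nil = Q,  X2 = branch(3,n,h(n,h(n,7))),  h(h(n,h(n,7)),h(h(X2,n),n)) = X1.
Bind Q := nil; no other remaining equation mentions Q.
Bind X2 := branch(3,n,h(n,h(n,7))); substituting into the remaining equation gives: h(h(n,h(n,7)),h(h(branch(3,n,h(n,h(n,7))),n),n)) = X1. Substituting into the earlier binding gives S := h(branch(3,n,h(n,h(n,7))),n).
Bind X1 := h(h(n,h(n,7)),h(h(branch(3,n,h(n,h(n,7))),n),n)).
MGU = { T := n, S := h(branch(3,n,h(n,h(n,7))),n), Y2 := branch(7,7,e), A := h(n,h(n,7)), Q := nil, X2 := branch(3,n,h(n,h(n,7))), X1 := h(h(n,h(n,7)),h(h(branch(3,n,h(n,h(n,7))),n),n)) }, so S := h(branch(3,n,h(n,h(n,7))),n).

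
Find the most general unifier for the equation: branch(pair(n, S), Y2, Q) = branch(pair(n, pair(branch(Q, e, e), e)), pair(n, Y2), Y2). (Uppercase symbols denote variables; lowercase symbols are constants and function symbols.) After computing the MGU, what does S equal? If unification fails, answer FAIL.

FAIL

Decompose branch/3: pair(n, S) = pair(n, pair(branch(Q, e, e), e)),  Y2 = pair(n, Y2),  Q = Y2.
Decompose pair/2: n = n,  S = pair(branch(Q, e, e), e).
Delete trivial equation n = n.
Bind S := pair(branch(Q, e, e), e); no other remaining equation mentions S.
Occurs check fails: Y2 occurs in pair(n, Y2); the equation Y2 = pair(n, Y2) has no finite solution.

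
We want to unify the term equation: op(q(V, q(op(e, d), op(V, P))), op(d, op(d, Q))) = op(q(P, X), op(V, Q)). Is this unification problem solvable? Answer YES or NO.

NO

Decompose op/2: q(V, q(op(e, d), op(V, P))) = q(P, X),  op(d, op(d, Q)) = op(V, Q).
Decompose q/2: V = P,  q(op(e, d), op(V, P)) = X.
Bind V := P; substituting into the remaining equations gives: q(op(e, d), op(P, P)) = X,  op(d, op(d, Q)) = op(P, Q).
Bind X := q(op(e, d), op(P, P)); no other remaining equation mentions X.
Decompose op/2: d = P,  op(d, Q) = Q.
Bind P := d; no other remaining equation mentions P. Substituting into the earlier bindings gives V := d, X := q(op(e, d), op(d, d)).
Occurs check fails: Q occurs in op(d, Q); the equation Q = op(d, Q) has no finite solution.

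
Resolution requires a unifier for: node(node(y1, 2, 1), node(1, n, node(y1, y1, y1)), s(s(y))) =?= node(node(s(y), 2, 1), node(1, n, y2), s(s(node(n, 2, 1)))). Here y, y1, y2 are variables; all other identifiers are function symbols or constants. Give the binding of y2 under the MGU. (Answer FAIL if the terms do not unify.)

Decompose node/3: node(y1, 2, 1) =?= node(s(y), 2, 1),  node(1, n, node(y1, y1, y1)) =?= node(1, n, y2),  s(s(y)) =?= s(s(node(n, 2, 1))).
Decompose node/3: y1 =?= s(y),  2 =?= 2,  1 =?= 1.
Bind y1 := s(y); substituting into the one remaining equation that mentions y1 gives: node(1, n, node(s(y), s(y), s(y))) =?= node(1, n, y2).
Delete trivial equation 2 =?= 2.
Delete trivial equation 1 =?= 1.
Decompose node/3: 1 =?= 1,  n =?= n,  node(s(y), s(y), s(y)) =?= y2.
Delete trivial equation 1 =?= 1.
Delete trivial equation n =?= n.
Bind y2 := node(s(y), s(y), s(y)); no other remaining equation mentions y2.
Decompose s/1: s(y) =?= s(node(n, 2, 1)).
Decompose s/1: y =?= node(n, 2, 1).
Bind y := node(n, 2, 1). Substituting into the earlier bindings gives y1 := s(node(n, 2, 1)), y2 := node(s(node(n, 2, 1)), s(node(n, 2, 1)), s(node(n, 2, 1))).
MGU = { y1 -> s(node(n, 2, 1)), y2 -> node(s(node(n, 2, 1)), s(node(n, 2, 1)), s(node(n, 2, 1))), y -> node(n, 2, 1) }, so y2 -> node(s(node(n, 2, 1)), s(node(n, 2, 1)), s(node(n, 2, 1))).

node(s(node(n, 2, 1)), s(node(n, 2, 1)), s(node(n, 2, 1)))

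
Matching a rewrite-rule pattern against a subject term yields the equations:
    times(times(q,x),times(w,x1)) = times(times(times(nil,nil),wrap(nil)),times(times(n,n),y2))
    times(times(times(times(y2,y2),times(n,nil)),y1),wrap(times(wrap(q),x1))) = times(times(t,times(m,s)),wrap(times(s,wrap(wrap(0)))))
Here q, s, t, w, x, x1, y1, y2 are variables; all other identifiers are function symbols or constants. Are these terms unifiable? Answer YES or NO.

YES

Decompose times/2: times(q,x) = times(times(nil,nil),wrap(nil)),  times(w,x1) = times(times(n,n),y2).
Decompose times/2: q = times(nil,nil),  x = wrap(nil).
Bind q := times(nil,nil); substituting into the one remaining equation that mentions q gives: times(times(times(times(y2,y2),times(n,nil)),y1),wrap(times(wrap(times(nil,nil)),x1))) = times(times(t,times(m,s)),wrap(times(s,wrap(wrap(0))))).
Bind x := wrap(nil); no other remaining equation mentions x.
Decompose times/2: w = times(n,n),  x1 = y2.
Bind w := times(n,n); no other remaining equation mentions w.
Bind x1 := y2; substituting into the remaining equation gives: times(times(times(times(y2,y2),times(n,nil)),y1),wrap(times(wrap(times(nil,nil)),y2))) = times(times(t,times(m,s)),wrap(times(s,wrap(wrap(0))))).
Decompose times/2: times(times(times(y2,y2),times(n,nil)),y1) = times(t,times(m,s)),  wrap(times(wrap(times(nil,nil)),y2)) = wrap(times(s,wrap(wrap(0)))).
Decompose times/2: times(times(y2,y2),times(n,nil)) = t,  y1 = times(m,s).
Bind t := times(times(y2,y2),times(n,nil)); no other remaining equation mentions t.
Bind y1 := times(m,s); no other remaining equation mentions y1.
Decompose wrap/1: times(wrap(times(nil,nil)),y2) = times(s,wrap(wrap(0))).
Decompose times/2: wrap(times(nil,nil)) = s,  y2 = wrap(wrap(0)).
Bind s := wrap(times(nil,nil)); no other remaining equation mentions s. Substituting into the earlier binding gives y1 := times(m,wrap(times(nil,nil))).
Bind y2 := wrap(wrap(0)). Substituting into the earlier bindings gives x1 := wrap(wrap(0)), t := times(times(wrap(wrap(0)),wrap(wrap(0))),times(n,nil)).
No equations remain and no clash or occurs-check failure arose, so a unifier exists.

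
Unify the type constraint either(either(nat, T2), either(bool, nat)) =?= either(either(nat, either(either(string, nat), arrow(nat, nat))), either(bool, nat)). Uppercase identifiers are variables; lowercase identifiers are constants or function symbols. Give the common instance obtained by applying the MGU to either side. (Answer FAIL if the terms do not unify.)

Decompose either/2: either(nat, T2) =?= either(nat, either(either(string, nat), arrow(nat, nat))),  either(bool, nat) =?= either(bool, nat).
Decompose either/2: nat =?= nat,  T2 =?= either(either(string, nat), arrow(nat, nat)).
Delete trivial equation nat =?= nat.
Bind T2 := either(either(string, nat), arrow(nat, nat)); no other remaining equation mentions T2.
Delete trivial equation either(bool, nat) =?= either(bool, nat).
Applying the MGU to either side gives either(either(nat, either(either(string, nat), arrow(nat, nat))), either(bool, nat)).

either(either(nat, either(either(string, nat), arrow(nat, nat))), either(bool, nat))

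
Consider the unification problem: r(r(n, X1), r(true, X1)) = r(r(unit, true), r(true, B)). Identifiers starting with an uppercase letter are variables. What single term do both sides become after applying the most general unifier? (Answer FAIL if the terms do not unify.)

Decompose r/2: r(n, X1) = r(unit, true),  r(true, X1) = r(true, B).
Decompose r/2: n = unit,  X1 = true.
Clash: constants n and unit differ; no unifier exists.

FAIL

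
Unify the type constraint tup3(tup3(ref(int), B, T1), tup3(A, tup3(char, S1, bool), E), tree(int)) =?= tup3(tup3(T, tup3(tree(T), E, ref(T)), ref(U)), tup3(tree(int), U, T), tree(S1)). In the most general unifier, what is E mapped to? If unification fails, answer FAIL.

ref(int)

Decompose tup3/3: tup3(ref(int), B, T1) =?= tup3(T, tup3(tree(T), E, ref(T)), ref(U)),  tup3(A, tup3(char, S1, bool), E) =?= tup3(tree(int), U, T),  tree(int) =?= tree(S1).
Decompose tup3/3: ref(int) =?= T,  B =?= tup3(tree(T), E, ref(T)),  T1 =?= ref(U).
Bind T := ref(int); substituting into the 2 remaining equations that mention T gives: B =?= tup3(tree(ref(int)), E, ref(ref(int))),  tup3(A, tup3(char, S1, bool), E) =?= tup3(tree(int), U, ref(int)).
Bind B := tup3(tree(ref(int)), E, ref(ref(int))); no other remaining equation mentions B.
Bind T1 := ref(U); no other remaining equation mentions T1.
Decompose tup3/3: A =?= tree(int),  tup3(char, S1, bool) =?= U,  E =?= ref(int).
Bind A := tree(int); no other remaining equation mentions A.
Bind U := tup3(char, S1, bool); no other remaining equation mentions U. Substituting into the earlier binding gives T1 := ref(tup3(char, S1, bool)).
Bind E := ref(int); no other remaining equation mentions E. Substituting into the earlier binding gives B := tup3(tree(ref(int)), ref(int), ref(ref(int))).
Decompose tree/1: int =?= S1.
Bind S1 := int. Substituting into the earlier bindings gives T1 := ref(tup3(char, int, bool)), U := tup3(char, int, bool).
MGU = { T -> ref(int), B -> tup3(tree(ref(int)), ref(int), ref(ref(int))), T1 -> ref(tup3(char, int, bool)), A -> tree(int), U -> tup3(char, int, bool), E -> ref(int), S1 -> int }, so E -> ref(int).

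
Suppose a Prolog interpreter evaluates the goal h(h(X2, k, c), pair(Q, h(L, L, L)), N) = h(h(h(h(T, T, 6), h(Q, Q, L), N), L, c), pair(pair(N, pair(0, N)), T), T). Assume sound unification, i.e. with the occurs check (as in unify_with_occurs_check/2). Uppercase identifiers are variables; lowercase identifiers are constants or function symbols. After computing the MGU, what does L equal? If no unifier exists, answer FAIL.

k

Decompose h/3: h(X2, k, c) = h(h(h(T, T, 6), h(Q, Q, L), N), L, c),  pair(Q, h(L, L, L)) = pair(pair(N, pair(0, N)), T),  N = T.
Decompose h/3: X2 = h(h(T, T, 6), h(Q, Q, L), N),  k = L,  c = c.
Bind X2 := h(h(T, T, 6), h(Q, Q, L), N); no other remaining equation mentions X2.
Bind L := k; substituting into the one remaining equation that mentions L gives: pair(Q, h(k, k, k)) = pair(pair(N, pair(0, N)), T). Substituting into the earlier binding gives X2 := h(h(T, T, 6), h(Q, Q, k), N).
Delete trivial equation c = c.
Decompose pair/2: Q = pair(N, pair(0, N)),  h(k, k, k) = T.
Bind Q := pair(N, pair(0, N)); no other remaining equation mentions Q. Substituting into the earlier binding gives X2 := h(h(T, T, 6), h(pair(N, pair(0, N)), pair(N, pair(0, N)), k), N).
Bind T := h(k, k, k); substituting into the remaining equation gives: N = h(k, k, k). Substituting into the earlier binding gives X2 := h(h(h(k, k, k), h(k, k, k), 6), h(pair(N, pair(0, N)), pair(N, pair(0, N)), k), N).
Bind N := h(k, k, k). Substituting into the earlier bindings gives X2 := h(h(h(k, k, k), h(k, k, k), 6), h(pair(h(k, k, k), pair(0, h(k, k, k))), pair(h(k, k, k), pair(0, h(k, k, k))), k), h(k, k, k)), Q := pair(h(k, k, k), pair(0, h(k, k, k))).
MGU = { X2 ↦ h(h(h(k, k, k), h(k, k, k), 6), h(pair(h(k, k, k), pair(0, h(k, k, k))), pair(h(k, k, k), pair(0, h(k, k, k))), k), h(k, k, k)), L ↦ k, Q ↦ pair(h(k, k, k), pair(0, h(k, k, k))), T ↦ h(k, k, k), N ↦ h(k, k, k) }, so L ↦ k.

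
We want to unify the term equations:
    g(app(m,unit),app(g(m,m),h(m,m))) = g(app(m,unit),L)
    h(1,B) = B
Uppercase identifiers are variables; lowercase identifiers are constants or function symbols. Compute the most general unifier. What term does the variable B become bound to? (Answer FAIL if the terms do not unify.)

Decompose g/2: app(m,unit) = app(m,unit),  app(g(m,m),h(m,m)) = L.
Delete trivial equation app(m,unit) = app(m,unit).
Bind L := app(g(m,m),h(m,m)); no other remaining equation mentions L.
Occurs check fails: B occurs in h(1,B); the equation B = h(1,B) has no finite solution.

FAIL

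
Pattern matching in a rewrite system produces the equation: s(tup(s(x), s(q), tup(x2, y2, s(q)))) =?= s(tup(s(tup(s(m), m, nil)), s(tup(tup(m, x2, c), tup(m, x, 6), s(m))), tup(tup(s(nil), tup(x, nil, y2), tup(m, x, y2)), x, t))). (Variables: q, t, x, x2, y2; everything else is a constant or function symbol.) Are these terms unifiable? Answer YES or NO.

YES

Decompose s/1: tup(s(x), s(q), tup(x2, y2, s(q))) =?= tup(s(tup(s(m), m, nil)), s(tup(tup(m, x2, c), tup(m, x, 6), s(m))), tup(tup(s(nil), tup(x, nil, y2), tup(m, x, y2)), x, t)).
Decompose tup/3: s(x) =?= s(tup(s(m), m, nil)),  s(q) =?= s(tup(tup(m, x2, c), tup(m, x, 6), s(m))),  tup(x2, y2, s(q)) =?= tup(tup(s(nil), tup(x, nil, y2), tup(m, x, y2)), x, t).
Decompose s/1: x =?= tup(s(m), m, nil).
Bind x := tup(s(m), m, nil); substituting into the remaining equations gives: s(q) =?= s(tup(tup(m, x2, c), tup(m, tup(s(m), m, nil), 6), s(m))),  tup(x2, y2, s(q)) =?= tup(tup(s(nil), tup(tup(s(m), m, nil), nil, y2), tup(m, tup(s(m), m, nil), y2)), tup(s(m), m, nil), t).
Decompose s/1: q =?= tup(tup(m, x2, c), tup(m, tup(s(m), m, nil), 6), s(m)).
Bind q := tup(tup(m, x2, c), tup(m, tup(s(m), m, nil), 6), s(m)); substituting into the remaining equation gives: tup(x2, y2, s(tup(tup(m, x2, c), tup(m, tup(s(m), m, nil), 6), s(m)))) =?= tup(tup(s(nil), tup(tup(s(m), m, nil), nil, y2), tup(m, tup(s(m), m, nil), y2)), tup(s(m), m, nil), t).
Decompose tup/3: x2 =?= tup(s(nil), tup(tup(s(m), m, nil), nil, y2), tup(m, tup(s(m), m, nil), y2)),  y2 =?= tup(s(m), m, nil),  s(tup(tup(m, x2, c), tup(m, tup(s(m), m, nil), 6), s(m))) =?= t.
Bind x2 := tup(s(nil), tup(tup(s(m), m, nil), nil, y2), tup(m, tup(s(m), m, nil), y2)); substituting into the one remaining equation that mentions x2 gives: s(tup(tup(m, tup(s(nil), tup(tup(s(m), m, nil), nil, y2), tup(m, tup(s(m), m, nil), y2)), c), tup(m, tup(s(m), m, nil), 6), s(m))) =?= t. Substituting into the earlier binding gives q := tup(tup(m, tup(s(nil), tup(tup(s(m), m, nil), nil, y2), tup(m, tup(s(m), m, nil), y2)), c), tup(m, tup(s(m), m, nil), 6), s(m)).
Bind y2 := tup(s(m), m, nil); substituting into the remaining equation gives: s(tup(tup(m, tup(s(nil), tup(tup(s(m), m, nil), nil, tup(s(m), m, nil)), tup(m, tup(s(m), m, nil), tup(s(m), m, nil))), c), tup(m, tup(s(m), m, nil), 6), s(m))) =?= t. Substituting into the earlier bindings gives q := tup(tup(m, tup(s(nil), tup(tup(s(m), m, nil), nil, tup(s(m), m, nil)), tup(m, tup(s(m), m, nil), tup(s(m), m, nil))), c), tup(m, tup(s(m), m, nil), 6), s(m)), x2 := tup(s(nil), tup(tup(s(m), m, nil), nil, tup(s(m), m, nil)), tup(m, tup(s(m), m, nil), tup(s(m), m, nil))).
Bind t := s(tup(tup(m, tup(s(nil), tup(tup(s(m), m, nil), nil, tup(s(m), m, nil)), tup(m, tup(s(m), m, nil), tup(s(m), m, nil))), c), tup(m, tup(s(m), m, nil), 6), s(m))).
No equations remain and no clash or occurs-check failure arose, so a unifier exists.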